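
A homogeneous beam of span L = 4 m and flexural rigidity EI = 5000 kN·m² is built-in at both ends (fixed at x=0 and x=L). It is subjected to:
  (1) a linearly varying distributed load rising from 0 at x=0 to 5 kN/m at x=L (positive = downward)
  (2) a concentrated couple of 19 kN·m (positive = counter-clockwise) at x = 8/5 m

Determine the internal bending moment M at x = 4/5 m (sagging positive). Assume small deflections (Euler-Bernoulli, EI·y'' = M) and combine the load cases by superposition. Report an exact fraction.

Load 1 — triangular load w₀=5 kN/m (0→w₀ over full span):
  M_1 = 3w₀Lx/20 - w₀L²/30 - w₀x³/(6L) = 3·5·4·(4/5)/20 - 5·4²/30 - 5·(4/5)³/(6·4) = -28/75 kN·m
Load 2 — applied couple M₀=19 kN·m at a=8/5 m (b=L-a=12/5):
  M_2 = R_Ax - M_A  [x≤a] with R_A=171/25, M_A=57/25 = (171/25)·(4/5) - (57/25) = 399/125 kN·m
Superposition: M = Σ M_i = 1057/375 kN·m ≈ 2.818667 kN·m

M(4/5) = 1057/375 kN·m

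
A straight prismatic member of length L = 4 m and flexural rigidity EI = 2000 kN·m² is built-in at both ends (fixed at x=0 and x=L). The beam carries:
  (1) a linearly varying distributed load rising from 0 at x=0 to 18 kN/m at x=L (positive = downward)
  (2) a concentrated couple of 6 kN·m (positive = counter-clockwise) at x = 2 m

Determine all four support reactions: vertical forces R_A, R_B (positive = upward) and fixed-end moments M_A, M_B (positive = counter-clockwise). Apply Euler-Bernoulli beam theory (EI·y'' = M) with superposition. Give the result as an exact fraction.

Load 1 — triangular load w₀=18 kN/m (0→w₀ over full span):
  R_A = 3w₀L/20 = 3·18·4/20 = 54/5 kN
  M_A = w₀L²/30 = 18·4²/30 = 48/5 kN·m
  R_B = 7w₀L/20 = 7·18·4/20 = 126/5 kN
  M_B = -w₀L²/20 = -18·4²/20 = -72/5 kN·m
Load 2 — applied couple M₀=6 kN·m at a=2 m (b=L-a=2):
  R_A = 6M₀ab/L³ = 6·6·2·2/4³ = 9/4 kN
  M_A = M₀b(2a-b)/L² = 6·2·(2·2-2)/4² = 3/2 kN·m
  R_B = -6M₀ab/L³ = -6·6·2·2/4³ = -9/4 kN
  M_B = M₀a(2b-a)/L² = 6·2·(2·2-2)/4² = 3/2 kN·m
Superposition: R_A = 261/20 kN, M_A = 111/10 kN·m, R_B = 459/20 kN, M_B = -129/10 kN·m

R_A = 261/20 kN, M_A = 111/10 kN·m, R_B = 459/20 kN, M_B = -129/10 kN·m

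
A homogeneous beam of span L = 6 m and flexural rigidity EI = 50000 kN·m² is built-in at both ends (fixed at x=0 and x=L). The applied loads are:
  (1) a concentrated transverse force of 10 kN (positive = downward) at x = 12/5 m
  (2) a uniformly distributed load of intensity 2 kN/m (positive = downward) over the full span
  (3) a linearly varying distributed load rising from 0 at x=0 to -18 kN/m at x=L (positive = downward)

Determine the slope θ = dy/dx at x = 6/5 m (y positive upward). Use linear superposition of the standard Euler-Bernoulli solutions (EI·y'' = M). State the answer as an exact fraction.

Load 1 — point force P=10 kN at a=12/5 m (b=L-a=18/5):
  θ_1 = -Pb²x(2aL-(3a+b)x)/(2L³EI)  [x≤a] = -10·(18/5)²·(6/5)·(2·(12/5)·6-(3·(12/5)+(18/5))·(6/5))/(2·6³·50000) = -891/7812500 rad
Load 2 — uniform load w=2 kN/m over full span:
  θ_2 = -wx(L-x)(L-2x)/(12EI) = -2·(6/5)·(6-(6/5))·(6-2·(6/5))/(12·50000) = -27/390625 rad
Load 3 — triangular load w₀=-18 kN/m (0→w₀ over full span):
  θ_3 = -w₀(2x(L-x)(L-2x)(x+2L)+x²(L-x)²)/(120LEI) = -(-18)·(2·(6/5)·(6-(6/5))·(6-2·(6/5))·((6/5)+2·6)+(6/5)²·(6-(6/5))²)/(120·6·50000) = 567/1953125 rad
Superposition: θ = Σ θ_i = 837/7812500 rad ≈ 0.000107 rad

θ(6/5) = 837/7812500 rad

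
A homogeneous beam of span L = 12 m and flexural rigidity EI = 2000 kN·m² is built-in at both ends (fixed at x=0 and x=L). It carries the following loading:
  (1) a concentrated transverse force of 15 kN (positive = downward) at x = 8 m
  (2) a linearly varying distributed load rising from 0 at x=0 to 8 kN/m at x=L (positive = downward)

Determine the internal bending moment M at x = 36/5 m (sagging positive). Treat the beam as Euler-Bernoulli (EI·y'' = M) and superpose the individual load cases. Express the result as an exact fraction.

M(36/5) = 14428/375 kN·m

Load 1 — point force P=15 kN at a=8 m (b=L-a=4):
  M_1 = Pb²(3a+b)x/L³ - Pab²/L²  [x≤a] = 15·4²·(3·8+4)·(36/5)/12³ - 15·8·4²/12² = 44/3 kN·m
Load 2 — triangular load w₀=8 kN/m (0→w₀ over full span):
  M_2 = 3w₀Lx/20 - w₀L²/30 - w₀x³/(6L) = 3·8·12·(36/5)/20 - 8·12²/30 - 8·(36/5)³/(6·12) = 2976/125 kN·m
Superposition: M = Σ M_i = 14428/375 kN·m ≈ 38.474667 kN·m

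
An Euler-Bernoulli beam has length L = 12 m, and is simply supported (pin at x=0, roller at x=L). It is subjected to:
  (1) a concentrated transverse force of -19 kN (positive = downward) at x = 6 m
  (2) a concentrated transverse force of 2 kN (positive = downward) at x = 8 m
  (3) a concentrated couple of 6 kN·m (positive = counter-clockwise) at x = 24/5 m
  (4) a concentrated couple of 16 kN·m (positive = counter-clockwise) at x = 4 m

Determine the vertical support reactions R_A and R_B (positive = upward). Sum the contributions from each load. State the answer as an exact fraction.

Load 1 — point force P=-19 kN at a=6 m (b=L-a=6):
  R_A = Pb/L = (-19)·6/12 = -19/2 kN
  R_B = Pa/L = (-19)·6/12 = -19/2 kN
Load 2 — point force P=2 kN at a=8 m (b=L-a=4):
  R_A = Pb/L = 2·4/12 = 2/3 kN
  R_B = Pa/L = 2·8/12 = 4/3 kN
Load 3 — applied couple M₀=6 kN·m at a=24/5 m (b=L-a=36/5):
  R_A = M₀/L = 6/12 = 1/2 kN
  R_B = -M₀/L = -6/12 = -1/2 kN
Load 4 — applied couple M₀=16 kN·m at a=4 m (b=L-a=8):
  R_A = M₀/L = 16/12 = 4/3 kN
  R_B = -M₀/L = -16/12 = -4/3 kN
Superposition: R_A = -7 kN, R_B = -10 kN

R_A = -7 kN, R_B = -10 kN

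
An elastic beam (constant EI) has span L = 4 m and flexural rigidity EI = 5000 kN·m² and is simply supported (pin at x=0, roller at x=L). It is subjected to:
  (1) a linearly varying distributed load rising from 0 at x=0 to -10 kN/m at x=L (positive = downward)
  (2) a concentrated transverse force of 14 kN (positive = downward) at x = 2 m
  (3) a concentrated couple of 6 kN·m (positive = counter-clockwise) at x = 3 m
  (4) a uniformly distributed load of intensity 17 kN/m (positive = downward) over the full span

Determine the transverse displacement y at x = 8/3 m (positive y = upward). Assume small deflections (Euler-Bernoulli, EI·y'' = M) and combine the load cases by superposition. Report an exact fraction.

Load 1 — triangular load w₀=-10 kN/m (0→w₀ over full span):
  y_1 = -w₀x(7L⁴-10L²x²+3x⁴)/(360LEI) = -(-10)·(8/3)·(7·4⁴-10·4²·(8/3)²+3·(8/3)⁴)/(360·4·5000) = 272/91125 m
Load 2 — point force P=14 kN at a=2 m (b=L-a=2):
  y_2 = -Pa(L-x)(2Lx-a²-x²)/(6LEI)  [x>a] = -14·2·(4-(8/3))·(2·4·(8/3)-2²-(8/3)²)/(6·4·5000) = -161/50625 m
Load 3 — applied couple M₀=6 kN·m at a=3 m (b=L-a=1):
  y_3 = (M₀x³/(6L)+C₁x)/EI  [x≤a] with C₁=M₀(3b²-L²)/(6L)=-13/4 = (6·(8/3)³/(6·4)+(-13/4)·(8/3))/5000 = -53/67500 m
Load 4 — uniform load w=17 kN/m over full span:
  y_4 = -wx(L³-2Lx²+x³)/(24EI) = -17·(8/3)·(4³-2·4·(8/3)²+(8/3)³)/(24·5000) = -1496/151875 m
Superposition: y = Σ y_i = -19739/1822500 m ≈ -0.010831 m

y(8/3) = -19739/1822500 m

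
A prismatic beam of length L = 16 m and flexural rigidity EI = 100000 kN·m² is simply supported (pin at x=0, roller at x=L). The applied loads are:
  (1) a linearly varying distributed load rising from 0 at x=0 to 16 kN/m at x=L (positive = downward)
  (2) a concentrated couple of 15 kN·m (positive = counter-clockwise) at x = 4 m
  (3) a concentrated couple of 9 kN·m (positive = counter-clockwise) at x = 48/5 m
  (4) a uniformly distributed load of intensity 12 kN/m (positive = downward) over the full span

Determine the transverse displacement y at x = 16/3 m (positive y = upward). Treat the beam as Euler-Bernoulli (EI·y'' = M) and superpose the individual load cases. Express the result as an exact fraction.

y(16/3) = -16571941/113906250 m

Load 1 — triangular load w₀=16 kN/m (0→w₀ over full span):
  y_1 = -w₀x(7L⁴-10L²x²+3x⁴)/(360LEI) = -16·(16/3)·(7·16⁴-10·16²·(16/3)²+3·(16/3)⁴)/(360·16·100000) = -131072/2278125 m
Load 2 — applied couple M₀=15 kN·m at a=4 m (b=L-a=12):
  y_2 = (M₀x³/(6L)-M₀(x-a)²/2+C₁x)/EI  [x>a] with C₁=M₀(3b²-L²)/(6L)=55/2 = (15·(16/3)³/(6·16)-15·((16/3)-4)²/2+(55/2)·(16/3))/100000 = 53/33750 m
Load 3 — applied couple M₀=9 kN·m at a=48/5 m (b=L-a=32/5):
  y_3 = (M₀x³/(6L)+C₁x)/EI  [x≤a] with C₁=M₀(3b²-L²)/(6L)=-312/25 = (9·(16/3)³/(6·16)+(-312/25)·(16/3))/100000 = -368/703125 m
Load 4 — uniform load w=12 kN/m over full span:
  y_4 = -wx(L³-2Lx²+x³)/(24EI) = -12·(16/3)·(16³-2·16·(16/3)²+(16/3)³)/(24·100000) = -22528/253125 m
Superposition: y = Σ y_i = -16571941/113906250 m ≈ -0.145488 m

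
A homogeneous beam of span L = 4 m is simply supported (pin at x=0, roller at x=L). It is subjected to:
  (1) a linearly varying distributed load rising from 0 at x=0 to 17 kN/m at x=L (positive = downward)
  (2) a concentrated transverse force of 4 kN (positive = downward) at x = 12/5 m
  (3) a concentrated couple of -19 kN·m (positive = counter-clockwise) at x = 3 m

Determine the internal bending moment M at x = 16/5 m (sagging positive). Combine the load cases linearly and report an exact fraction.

Load 1 — triangular load w₀=17 kN/m (0→w₀ over full span):
  M_1 = w₀Lx/6 - w₀x³/(6L) = 17·4·(16/5)/6 - 17·(16/5)³/(6·4) = 1632/125 kN·m
Load 2 — point force P=4 kN at a=12/5 m (b=L-a=8/5):
  M_2 = Pa(L-x)/L  [x>a] = 4·(12/5)·(4-(16/5))/4 = 48/25 kN·m
Load 3 — applied couple M₀=-19 kN·m at a=3 m (b=L-a=1):
  M_3 = M₀x/L - M₀  [x>a] = (-19)·(16/5)/4 - (-19) = 19/5 kN·m
Superposition: M = Σ M_i = 2347/125 kN·m ≈ 18.776000 kN·m

M(16/5) = 2347/125 kN·m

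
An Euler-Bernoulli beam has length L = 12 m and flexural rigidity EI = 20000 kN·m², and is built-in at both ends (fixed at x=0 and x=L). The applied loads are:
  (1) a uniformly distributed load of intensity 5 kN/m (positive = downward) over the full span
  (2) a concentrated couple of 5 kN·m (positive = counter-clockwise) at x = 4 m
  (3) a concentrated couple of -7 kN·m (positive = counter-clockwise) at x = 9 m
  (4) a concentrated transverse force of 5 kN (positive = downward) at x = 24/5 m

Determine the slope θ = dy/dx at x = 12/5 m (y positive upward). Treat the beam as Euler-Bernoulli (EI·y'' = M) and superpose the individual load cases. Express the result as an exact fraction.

Load 1 — uniform load w=5 kN/m over full span:
  θ_1 = -wx(L-x)(L-2x)/(12EI) = -5·(12/5)·(12-(12/5))·(12-2·(12/5))/(12·20000) = -54/15625 rad
Load 2 — applied couple M₀=5 kN·m at a=4 m (b=L-a=8):
  θ_2 = (R_Ax²/2 - M_Ax)/EI  [x≤a] with R_A=5/9, M_A=0 = ((5/9)·(12/5)²/2 - 0·(12/5))/20000 = 1/12500 rad
Load 3 — applied couple M₀=-7 kN·m at a=9 m (b=L-a=3):
  θ_3 = (R_Ax²/2 - M_Ax)/EI  [x≤a] with R_A=-21/32, M_A=-35/16 = ((-21/32)·(12/5)²/2 - (-35/16)·(12/5))/20000 = 21/125000 rad
Load 4 — point force P=5 kN at a=24/5 m (b=L-a=36/5):
  θ_4 = -Pb²x(2aL-(3a+b)x)/(2L³EI)  [x≤a] = -5·(36/5)²·(12/5)·(2·(24/5)·12-(3·(24/5)+(36/5))·(12/5))/(2·12³·20000) = -891/1562500 rad
Superposition: θ = Σ θ_i = -11807/3125000 rad ≈ -0.003778 rad

θ(12/5) = -11807/3125000 rad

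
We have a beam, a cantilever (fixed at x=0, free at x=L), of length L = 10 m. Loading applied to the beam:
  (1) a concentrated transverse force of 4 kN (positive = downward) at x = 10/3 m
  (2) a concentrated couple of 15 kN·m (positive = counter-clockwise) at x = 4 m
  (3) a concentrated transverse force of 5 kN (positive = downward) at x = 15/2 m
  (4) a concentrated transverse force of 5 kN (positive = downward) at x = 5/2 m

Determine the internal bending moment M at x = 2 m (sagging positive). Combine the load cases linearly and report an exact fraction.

Load 1 — point force P=4 kN at a=10/3 m (b=L-a=20/3):
  M_1 = -P(a-x)  [x≤a] = -4·((10/3)-2) = -16/3 kN·m
Load 2 — applied couple M₀=15 kN·m at a=4 m (b=L-a=6):
  M_2 = M₀  [x≤a] = 15 = 15 kN·m
Load 3 — point force P=5 kN at a=15/2 m (b=L-a=5/2):
  M_3 = -P(a-x)  [x≤a] = -5·((15/2)-2) = -55/2 kN·m
Load 4 — point force P=5 kN at a=5/2 m (b=L-a=15/2):
  M_4 = -P(a-x)  [x≤a] = -5·((5/2)-2) = -5/2 kN·m
Superposition: M = Σ M_i = -61/3 kN·m ≈ -20.333333 kN·m

M(2) = -61/3 kN·m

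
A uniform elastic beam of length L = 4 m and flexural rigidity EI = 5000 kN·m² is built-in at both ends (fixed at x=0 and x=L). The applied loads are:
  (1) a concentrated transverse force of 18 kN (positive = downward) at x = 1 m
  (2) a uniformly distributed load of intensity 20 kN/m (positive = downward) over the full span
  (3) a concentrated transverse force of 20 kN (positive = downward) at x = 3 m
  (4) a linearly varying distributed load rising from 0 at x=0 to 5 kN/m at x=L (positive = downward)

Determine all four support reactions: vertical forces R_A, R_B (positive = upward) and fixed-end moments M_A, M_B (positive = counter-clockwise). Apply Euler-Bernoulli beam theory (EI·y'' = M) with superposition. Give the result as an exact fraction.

R_A = 981/16 kN, M_A = 1037/24 kN·m, R_B = 1067/16 kN, M_B = -1087/24 kN·m

Load 1 — point force P=18 kN at a=1 m (b=L-a=3):
  R_A = Pb²(3a+b)/L³ = 18·3²·(3·1+3)/4³ = 243/16 kN
  M_A = Pab²/L² = 18·1·3²/4² = 81/8 kN·m
  R_B = Pa²(a+3b)/L³ = 18·1²·(1+3·3)/4³ = 45/16 kN
  M_B = -Pa²b/L² = -18·1²·3/4² = -27/8 kN·m
Load 2 — uniform load w=20 kN/m over full span:
  R_A = wL/2 = 20·4/2 = 40 kN
  M_A = wL²/12 = 20·4²/12 = 80/3 kN·m
  R_B = wL/2 = 20·4/2 = 40 kN
  M_B = -wL²/12 = -20·4²/12 = -80/3 kN·m
Load 3 — point force P=20 kN at a=3 m (b=L-a=1):
  R_A = Pb²(3a+b)/L³ = 20·1²·(3·3+1)/4³ = 25/8 kN
  M_A = Pab²/L² = 20·3·1²/4² = 15/4 kN·m
  R_B = Pa²(a+3b)/L³ = 20·3²·(3+3·1)/4³ = 135/8 kN
  M_B = -Pa²b/L² = -20·3²·1/4² = -45/4 kN·m
Load 4 — triangular load w₀=5 kN/m (0→w₀ over full span):
  R_A = 3w₀L/20 = 3·5·4/20 = 3 kN
  M_A = w₀L²/30 = 5·4²/30 = 8/3 kN·m
  R_B = 7w₀L/20 = 7·5·4/20 = 7 kN
  M_B = -w₀L²/20 = -5·4²/20 = -4 kN·m
Superposition: R_A = 981/16 kN, M_A = 1037/24 kN·m, R_B = 1067/16 kN, M_B = -1087/24 kN·m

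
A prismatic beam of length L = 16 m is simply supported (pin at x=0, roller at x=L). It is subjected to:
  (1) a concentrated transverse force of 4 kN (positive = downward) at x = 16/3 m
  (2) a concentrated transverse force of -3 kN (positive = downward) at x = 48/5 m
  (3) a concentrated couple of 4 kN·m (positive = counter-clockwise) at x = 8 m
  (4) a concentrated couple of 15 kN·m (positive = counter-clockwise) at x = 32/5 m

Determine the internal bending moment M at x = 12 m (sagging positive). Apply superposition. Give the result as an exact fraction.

M(12) = -397/60 kN·m

Load 1 — point force P=4 kN at a=16/3 m (b=L-a=32/3):
  M_1 = Pa(L-x)/L  [x>a] = 4·(16/3)·(16-12)/16 = 16/3 kN·m
Load 2 — point force P=-3 kN at a=48/5 m (b=L-a=32/5):
  M_2 = Pa(L-x)/L  [x>a] = (-3)·(48/5)·(16-12)/16 = -36/5 kN·m
Load 3 — applied couple M₀=4 kN·m at a=8 m (b=L-a=8):
  M_3 = M₀x/L - M₀  [x>a] = 4·12/16 - 4 = -1 kN·m
Load 4 — applied couple M₀=15 kN·m at a=32/5 m (b=L-a=48/5):
  M_4 = M₀x/L - M₀  [x>a] = 15·12/16 - 15 = -15/4 kN·m
Superposition: M = Σ M_i = -397/60 kN·m ≈ -6.616667 kN·m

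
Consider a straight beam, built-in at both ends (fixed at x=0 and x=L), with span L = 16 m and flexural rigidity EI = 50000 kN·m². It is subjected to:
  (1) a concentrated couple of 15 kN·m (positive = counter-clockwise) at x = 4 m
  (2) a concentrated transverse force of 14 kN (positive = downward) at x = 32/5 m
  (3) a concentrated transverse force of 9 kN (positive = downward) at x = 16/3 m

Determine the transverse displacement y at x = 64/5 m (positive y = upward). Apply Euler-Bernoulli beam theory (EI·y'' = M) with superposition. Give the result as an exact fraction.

y(64/5) = -1877647/878906250 m

Load 1 — applied couple M₀=15 kN·m at a=4 m (b=L-a=12):
  y_1 = (R_Ax³/6 - M_Ax²/2 - M₀(x-a)²/2)/EI  [x>a] with R_A=135/128, M_A=-45/16 = ((135/128)·(64/5)³/6 - (-45/16)·(64/5)²/2 - 15·((64/5)-4)²/2)/50000 = 57/156250 m
Load 2 — point force P=14 kN at a=32/5 m (b=L-a=48/5):
  y_2 = -Pa²(L-x)²(3bL-(3b+a)(L-x))/(6L³EI)  [x>a] = -14·(32/5)²·(16-(64/5))²·(3·(48/5)·16-(3·(48/5)+(32/5))·(16-(64/5)))/(6·16³·50000) = -243712/146484375 m
Load 3 — point force P=9 kN at a=16/3 m (b=L-a=32/3):
  y_3 = -Pa²(L-x)²(3bL-(3b+a)(L-x))/(6L³EI)  [x>a] = -9·(16/3)²·(16-(64/5))²·(3·(32/3)·16-(3·(32/3)+(16/3))·(16-(64/5)))/(6·16³·50000) = -2944/3515625 m
Superposition: y = Σ y_i = -1877647/878906250 m ≈ -0.002136 m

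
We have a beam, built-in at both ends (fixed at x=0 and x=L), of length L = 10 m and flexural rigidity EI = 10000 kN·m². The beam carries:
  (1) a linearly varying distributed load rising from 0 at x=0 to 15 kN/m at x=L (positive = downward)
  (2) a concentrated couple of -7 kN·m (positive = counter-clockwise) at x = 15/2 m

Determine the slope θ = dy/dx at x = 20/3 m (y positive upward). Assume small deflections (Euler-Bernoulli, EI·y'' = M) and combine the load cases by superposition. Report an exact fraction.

θ(20/3) = 2611/648000 rad

Load 1 — triangular load w₀=15 kN/m (0→w₀ over full span):
  θ_1 = -w₀(2x(L-x)(L-2x)(x+2L)+x²(L-x)²)/(120LEI) = -15·(2·(20/3)·(10-(20/3))·(10-2·(20/3))·((20/3)+2·10)+(20/3)²·(10-(20/3))²)/(120·10·10000) = 7/1620 rad
Load 2 — applied couple M₀=-7 kN·m at a=15/2 m (b=L-a=5/2):
  θ_2 = (R_Ax²/2 - M_Ax)/EI  [x≤a] with R_A=-63/80, M_A=-35/16 = ((-63/80)·(20/3)²/2 - (-35/16)·(20/3))/10000 = -7/24000 rad
Superposition: θ = Σ θ_i = 2611/648000 rad ≈ 0.004029 rad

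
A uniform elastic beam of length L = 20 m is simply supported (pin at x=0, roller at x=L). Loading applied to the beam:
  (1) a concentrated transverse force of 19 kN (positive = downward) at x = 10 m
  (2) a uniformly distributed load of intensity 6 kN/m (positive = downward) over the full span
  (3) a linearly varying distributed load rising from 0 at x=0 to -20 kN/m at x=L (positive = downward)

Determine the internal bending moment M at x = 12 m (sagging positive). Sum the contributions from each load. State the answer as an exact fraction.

M(12) = -148 kN·m

Load 1 — point force P=19 kN at a=10 m (b=L-a=10):
  M_1 = Pa(L-x)/L  [x>a] = 19·10·(20-12)/20 = 76 kN·m
Load 2 — uniform load w=6 kN/m over full span:
  M_2 = wx(L-x)/2 = 6·12·(20-12)/2 = 288 kN·m
Load 3 — triangular load w₀=-20 kN/m (0→w₀ over full span):
  M_3 = w₀Lx/6 - w₀x³/(6L) = (-20)·20·12/6 - (-20)·12³/(6·20) = -512 kN·m
Superposition: M = Σ M_i = -148 kN·m ≈ -148.000000 kN·m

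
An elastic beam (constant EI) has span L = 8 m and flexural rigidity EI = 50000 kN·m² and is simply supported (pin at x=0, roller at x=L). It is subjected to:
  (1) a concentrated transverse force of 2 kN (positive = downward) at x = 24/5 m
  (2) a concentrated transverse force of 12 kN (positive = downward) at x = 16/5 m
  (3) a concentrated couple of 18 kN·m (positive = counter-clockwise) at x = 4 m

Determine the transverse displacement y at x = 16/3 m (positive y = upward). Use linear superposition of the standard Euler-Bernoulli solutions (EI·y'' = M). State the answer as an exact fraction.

y(16/3) = -917/421875 m

Load 1 — point force P=2 kN at a=24/5 m (b=L-a=16/5):
  y_1 = -Pa(L-x)(2Lx-a²-x²)/(6LEI)  [x>a] = -2·(24/5)·(8-(16/3))·(2·8·(16/3)-(24/5)²-(16/3)²)/(6·8·50000) = -3808/10546875 m
Load 2 — point force P=12 kN at a=16/5 m (b=L-a=24/5):
  y_2 = -Pa(L-x)(2Lx-a²-x²)/(6LEI)  [x>a] = -12·(16/5)·(8-(16/3))·(2·8·(16/3)-(16/5)²-(16/3)²)/(6·8·50000) = -20992/10546875 m
Load 3 — applied couple M₀=18 kN·m at a=4 m (b=L-a=4):
  y_3 = (M₀x³/(6L)-M₀(x-a)²/2+C₁x)/EI  [x>a] with C₁=M₀(3b²-L²)/(6L)=-6 = (18·(16/3)³/(6·8)-18·((16/3)-4)²/2+(-6)·(16/3))/50000 = 1/5625 m
Superposition: y = Σ y_i = -917/421875 m ≈ -0.002174 m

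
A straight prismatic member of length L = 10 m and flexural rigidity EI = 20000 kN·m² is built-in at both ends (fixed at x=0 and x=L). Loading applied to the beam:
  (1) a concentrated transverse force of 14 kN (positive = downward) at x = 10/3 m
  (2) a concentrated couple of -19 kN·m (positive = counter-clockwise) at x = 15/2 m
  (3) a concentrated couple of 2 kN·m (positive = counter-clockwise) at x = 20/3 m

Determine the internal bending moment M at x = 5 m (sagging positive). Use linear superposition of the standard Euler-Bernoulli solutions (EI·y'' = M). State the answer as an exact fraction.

M(5) = 133/36 kN·m

Load 1 — point force P=14 kN at a=10/3 m (b=L-a=20/3):
  M_1 = Pa²(a+3b)(L-x)/L³ - Pa²b/L²  [x>a] = 14·(10/3)²·((10/3)+3·(20/3))·(10-5)/10³ - 14·(10/3)²·(20/3)/10² = 70/9 kN·m
Load 2 — applied couple M₀=-19 kN·m at a=15/2 m (b=L-a=5/2):
  M_2 = R_Ax - M_A  [x≤a] with R_A=-171/80, M_A=-95/16 = (-171/80)·5 - (-95/16) = -19/4 kN·m
Load 3 — applied couple M₀=2 kN·m at a=20/3 m (b=L-a=10/3):
  M_3 = R_Ax - M_A  [x≤a] with R_A=4/15, M_A=2/3 = (4/15)·5 - (2/3) = 2/3 kN·m
Superposition: M = Σ M_i = 133/36 kN·m ≈ 3.694444 kN·m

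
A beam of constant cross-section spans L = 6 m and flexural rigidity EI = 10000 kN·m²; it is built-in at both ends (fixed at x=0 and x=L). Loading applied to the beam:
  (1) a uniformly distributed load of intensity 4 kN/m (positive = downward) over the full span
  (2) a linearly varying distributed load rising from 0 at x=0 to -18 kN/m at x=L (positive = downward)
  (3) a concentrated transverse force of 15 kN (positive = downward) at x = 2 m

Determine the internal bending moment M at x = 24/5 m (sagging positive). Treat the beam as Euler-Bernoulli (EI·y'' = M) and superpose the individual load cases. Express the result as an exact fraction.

M(24/5) = -418/125 kN·m

Load 1 — uniform load w=4 kN/m over full span:
  M_1 = wLx/2 - wL²/12 - wx²/2 = 4·6·(24/5)/2 - 4·6²/12 - 4·(24/5)²/2 = -12/25 kN·m
Load 2 — triangular load w₀=-18 kN/m (0→w₀ over full span):
  M_2 = 3w₀Lx/20 - w₀L²/30 - w₀x³/(6L) = 3·(-18)·6·(24/5)/20 - (-18)·6²/30 - (-18)·(24/5)³/(6·6) = -108/125 kN·m
Load 3 — point force P=15 kN at a=2 m (b=L-a=4):
  M_3 = Pa²(a+3b)(L-x)/L³ - Pa²b/L²  [x>a] = 15·2²·(2+3·4)·(6-(24/5))/6³ - 15·2²·4/6² = -2 kN·m
Superposition: M = Σ M_i = -418/125 kN·m ≈ -3.344000 kN·m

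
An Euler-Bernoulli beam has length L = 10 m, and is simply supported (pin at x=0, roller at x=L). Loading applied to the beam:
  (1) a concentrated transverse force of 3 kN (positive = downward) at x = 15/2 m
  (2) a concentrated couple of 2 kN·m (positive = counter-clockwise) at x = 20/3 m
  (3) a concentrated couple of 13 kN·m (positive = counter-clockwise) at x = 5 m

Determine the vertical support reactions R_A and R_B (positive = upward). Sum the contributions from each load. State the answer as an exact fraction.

Load 1 — point force P=3 kN at a=15/2 m (b=L-a=5/2):
  R_A = Pb/L = 3·(5/2)/10 = 3/4 kN
  R_B = Pa/L = 3·(15/2)/10 = 9/4 kN
Load 2 — applied couple M₀=2 kN·m at a=20/3 m (b=L-a=10/3):
  R_A = M₀/L = 2/10 = 1/5 kN
  R_B = -M₀/L = -2/10 = -1/5 kN
Load 3 — applied couple M₀=13 kN·m at a=5 m (b=L-a=5):
  R_A = M₀/L = 13/10 kN
  R_B = -M₀/L = -13/10 kN
Superposition: R_A = 9/4 kN, R_B = 3/4 kN

R_A = 9/4 kN, R_B = 3/4 kN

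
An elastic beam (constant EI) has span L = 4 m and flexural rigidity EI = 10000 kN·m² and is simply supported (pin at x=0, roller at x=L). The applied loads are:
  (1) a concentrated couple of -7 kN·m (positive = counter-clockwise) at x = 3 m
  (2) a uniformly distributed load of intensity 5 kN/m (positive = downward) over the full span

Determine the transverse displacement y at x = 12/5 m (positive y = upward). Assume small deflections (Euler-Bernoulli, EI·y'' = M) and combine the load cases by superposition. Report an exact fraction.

Load 1 — applied couple M₀=-7 kN·m at a=3 m (b=L-a=1):
  y_1 = (M₀x³/(6L)+C₁x)/EI  [x≤a] with C₁=M₀(3b²-L²)/(6L)=91/24 = ((-7)·(12/5)³/(6·4)+(91/24)·(12/5))/10000 = 1267/2500000 m
Load 2 — uniform load w=5 kN/m over full span:
  y_2 = -wx(L³-2Lx²+x³)/(24EI) = -5·(12/5)·(4³-2·4·(12/5)²+(12/5)³)/(24·10000) = -124/78125 m
Superposition: y = Σ y_i = -2701/2500000 m ≈ -0.001080 m

y(12/5) = -2701/2500000 m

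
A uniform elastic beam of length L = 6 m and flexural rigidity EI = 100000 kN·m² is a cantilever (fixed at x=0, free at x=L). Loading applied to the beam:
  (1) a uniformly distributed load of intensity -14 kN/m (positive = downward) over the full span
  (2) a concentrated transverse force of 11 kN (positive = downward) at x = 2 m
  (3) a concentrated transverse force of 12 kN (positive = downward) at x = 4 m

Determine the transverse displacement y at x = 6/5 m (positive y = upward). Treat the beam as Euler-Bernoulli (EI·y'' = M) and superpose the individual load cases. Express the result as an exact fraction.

y(6/5) = 17919/15625000 m

Load 1 — uniform load w=-14 kN/m over full span:
  y_1 = -wx²(x²-4Lx+6L²)/(24EI) = -(-14)·(6/5)²·((6/5)²-4·6·(6/5)+6·6²)/(24·100000) = 24759/15625000 m
Load 2 — point force P=11 kN at a=2 m (b=L-a=4):
  y_2 = -Px²(3a-x)/(6EI)  [x≤a] = -11·(6/5)²·(3·2-(6/5))/(6·100000) = -99/781250 m
Load 3 — point force P=12 kN at a=4 m (b=L-a=2):
  y_3 = -Px²(3a-x)/(6EI)  [x≤a] = -12·(6/5)²·(3·4-(6/5))/(6·100000) = -243/781250 m
Superposition: y = Σ y_i = 17919/15625000 m ≈ 0.001147 m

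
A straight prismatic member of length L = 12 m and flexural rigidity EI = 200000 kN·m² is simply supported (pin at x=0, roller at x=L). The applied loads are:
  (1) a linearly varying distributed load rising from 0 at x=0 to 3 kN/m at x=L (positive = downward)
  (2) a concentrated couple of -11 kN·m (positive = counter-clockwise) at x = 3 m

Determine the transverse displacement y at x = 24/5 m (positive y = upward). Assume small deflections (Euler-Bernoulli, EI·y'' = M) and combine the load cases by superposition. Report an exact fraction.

Load 1 — triangular load w₀=3 kN/m (0→w₀ over full span):
  y_1 = -w₀x(7L⁴-10L²x²+3x⁴)/(360LEI) = -3·(24/5)·(7·12⁴-10·12²·(24/5)²+3·(24/5)⁴)/(360·12·200000) = -92421/48828125 m
Load 2 — applied couple M₀=-11 kN·m at a=3 m (b=L-a=9):
  y_2 = (M₀x³/(6L)-M₀(x-a)²/2+C₁x)/EI  [x>a] with C₁=M₀(3b²-L²)/(6L)=-121/8 = ((-11)·(24/5)³/(6·12)-(-11)·((24/5)-3)²/2+(-121/8)·(24/5))/200000 = -17919/50000000 m
Superposition: y = Σ y_i = -14069763/6250000000 m ≈ -0.002251 m

y(24/5) = -14069763/6250000000 m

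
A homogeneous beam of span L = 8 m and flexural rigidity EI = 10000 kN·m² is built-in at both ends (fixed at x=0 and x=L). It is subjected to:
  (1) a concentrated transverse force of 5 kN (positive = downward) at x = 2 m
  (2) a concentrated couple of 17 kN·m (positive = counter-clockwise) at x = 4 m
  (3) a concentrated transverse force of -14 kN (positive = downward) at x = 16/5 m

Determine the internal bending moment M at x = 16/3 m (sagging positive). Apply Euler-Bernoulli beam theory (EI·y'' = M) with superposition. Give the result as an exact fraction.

M(16/3) = -6431/1000 kN·m

Load 1 — point force P=5 kN at a=2 m (b=L-a=6):
  M_1 = Pa²(a+3b)(L-x)/L³ - Pa²b/L²  [x>a] = 5·2²·(2+3·6)·(8-(16/3))/8³ - 5·2²·6/8² = 5/24 kN·m
Load 2 — applied couple M₀=17 kN·m at a=4 m (b=L-a=4):
  M_2 = R_Ax - M_A - M₀  [x>a] with R_A=51/16, M_A=17/4 = (51/16)·(16/3) - (17/4) - 17 = -17/4 kN·m
Load 3 — point force P=-14 kN at a=16/5 m (b=L-a=24/5):
  M_3 = Pa²(a+3b)(L-x)/L³ - Pa²b/L²  [x>a] = (-14)·(16/5)²·((16/5)+3·(24/5))·(8-(16/3))/8³ - (-14)·(16/5)²·(24/5)/8² = -896/375 kN·m
Superposition: M = Σ M_i = -6431/1000 kN·m ≈ -6.431000 kN·m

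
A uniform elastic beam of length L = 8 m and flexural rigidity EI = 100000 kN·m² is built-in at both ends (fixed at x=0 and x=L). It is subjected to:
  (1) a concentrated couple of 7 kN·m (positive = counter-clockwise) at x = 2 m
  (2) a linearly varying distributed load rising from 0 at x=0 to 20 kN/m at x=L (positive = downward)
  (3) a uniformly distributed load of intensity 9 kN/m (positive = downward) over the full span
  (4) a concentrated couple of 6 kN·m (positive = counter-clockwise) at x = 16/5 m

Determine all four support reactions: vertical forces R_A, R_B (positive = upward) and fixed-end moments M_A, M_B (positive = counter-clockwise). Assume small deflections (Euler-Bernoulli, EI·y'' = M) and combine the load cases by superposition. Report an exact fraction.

Load 1 — applied couple M₀=7 kN·m at a=2 m (b=L-a=6):
  R_A = 6M₀ab/L³ = 6·7·2·6/8³ = 63/64 kN
  M_A = M₀b(2a-b)/L² = 7·6·(2·2-6)/8² = -21/16 kN·m
  R_B = -6M₀ab/L³ = -6·7·2·6/8³ = -63/64 kN
  M_B = M₀a(2b-a)/L² = 7·2·(2·6-2)/8² = 35/16 kN·m
Load 2 — triangular load w₀=20 kN/m (0→w₀ over full span):
  R_A = 3w₀L/20 = 3·20·8/20 = 24 kN
  M_A = w₀L²/30 = 20·8²/30 = 128/3 kN·m
  R_B = 7w₀L/20 = 7·20·8/20 = 56 kN
  M_B = -w₀L²/20 = -20·8²/20 = -64 kN·m
Load 3 — uniform load w=9 kN/m over full span:
  R_A = wL/2 = 9·8/2 = 36 kN
  M_A = wL²/12 = 9·8²/12 = 48 kN·m
  R_B = wL/2 = 9·8/2 = 36 kN
  M_B = -wL²/12 = -9·8²/12 = -48 kN·m
Load 4 — applied couple M₀=6 kN·m at a=16/5 m (b=L-a=24/5):
  R_A = 6M₀ab/L³ = 6·6·(16/5)·(24/5)/8³ = 27/25 kN
  M_A = M₀b(2a-b)/L² = 6·(24/5)·(2·(16/5)-(24/5))/8² = 18/25 kN·m
  R_B = -6M₀ab/L³ = -6·6·(16/5)·(24/5)/8³ = -27/25 kN
  M_B = M₀a(2b-a)/L² = 6·(16/5)·(2·(24/5)-(16/5))/8² = 48/25 kN·m
Superposition: R_A = 99303/1600 kN, M_A = 108089/1200 kN·m, R_B = 143897/1600 kN, M_B = -43157/400 kN·m

R_A = 99303/1600 kN, M_A = 108089/1200 kN·m, R_B = 143897/1600 kN, M_B = -43157/400 kN·m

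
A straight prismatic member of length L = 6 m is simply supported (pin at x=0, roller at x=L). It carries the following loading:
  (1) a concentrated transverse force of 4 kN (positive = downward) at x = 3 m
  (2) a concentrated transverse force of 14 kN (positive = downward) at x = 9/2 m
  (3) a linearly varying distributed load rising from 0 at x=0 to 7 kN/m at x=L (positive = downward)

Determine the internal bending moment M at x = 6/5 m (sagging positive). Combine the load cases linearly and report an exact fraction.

M(6/5) = 1833/125 kN·m

Load 1 — point force P=4 kN at a=3 m (b=L-a=3):
  M_1 = Pbx/L  [x≤a] = 4·3·(6/5)/6 = 12/5 kN·m
Load 2 — point force P=14 kN at a=9/2 m (b=L-a=3/2):
  M_2 = Pbx/L  [x≤a] = 14·(3/2)·(6/5)/6 = 21/5 kN·m
Load 3 — triangular load w₀=7 kN/m (0→w₀ over full span):
  M_3 = w₀Lx/6 - w₀x³/(6L) = 7·6·(6/5)/6 - 7·(6/5)³/(6·6) = 1008/125 kN·m
Superposition: M = Σ M_i = 1833/125 kN·m ≈ 14.664000 kN·m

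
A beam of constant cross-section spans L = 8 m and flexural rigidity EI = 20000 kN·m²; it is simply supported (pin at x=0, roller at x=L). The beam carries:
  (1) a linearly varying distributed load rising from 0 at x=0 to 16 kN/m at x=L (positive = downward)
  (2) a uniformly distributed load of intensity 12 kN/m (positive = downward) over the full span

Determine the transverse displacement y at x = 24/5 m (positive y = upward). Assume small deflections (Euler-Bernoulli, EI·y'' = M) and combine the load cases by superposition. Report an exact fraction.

Load 1 — triangular load w₀=16 kN/m (0→w₀ over full span):
  y_1 = -w₀x(7L⁴-10L²x²+3x⁴)/(360LEI) = -16·(24/5)·(7·8⁴-10·8²·(24/5)²+3·(24/5)⁴)/(360·8·20000) = -606208/29296875 m
Load 2 — uniform load w=12 kN/m over full span:
  y_2 = -wx(L³-2Lx²+x³)/(24EI) = -12·(24/5)·(8³-2·8·(24/5)²+(24/5)³)/(24·20000) = -11904/390625 m
Superposition: y = Σ y_i = -1499008/29296875 m ≈ -0.051166 m

y(24/5) = -1499008/29296875 m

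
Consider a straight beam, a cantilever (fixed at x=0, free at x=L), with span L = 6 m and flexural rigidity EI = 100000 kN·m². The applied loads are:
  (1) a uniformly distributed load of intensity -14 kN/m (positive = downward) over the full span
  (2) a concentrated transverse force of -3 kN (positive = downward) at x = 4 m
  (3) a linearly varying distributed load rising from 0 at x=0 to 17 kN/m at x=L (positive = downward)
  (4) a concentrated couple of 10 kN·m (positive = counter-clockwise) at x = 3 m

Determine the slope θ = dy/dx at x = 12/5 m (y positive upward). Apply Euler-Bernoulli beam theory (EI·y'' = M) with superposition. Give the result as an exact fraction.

Load 1 — uniform load w=-14 kN/m over full span:
  θ_1 = -wx(x²-3Lx+3L²)/(6EI) = -(-14)·(12/5)·((12/5)²-3·6·(12/5)+3·6²)/(6·100000) = 3087/781250 rad
Load 2 — point force P=-3 kN at a=4 m (b=L-a=2):
  θ_2 = -Px(2a-x)/(2EI)  [x≤a] = -(-3)·(12/5)·(2·4-(12/5))/(2·100000) = 63/312500 rad
Load 3 — triangular load w₀=17 kN/m (0→w₀ over full span):
  θ_3 = (w₀Lx²/4-w₀L²x/3-w₀x⁴/(24L))/EI = (17·6·(12/5)²/4-17·6²·(12/5)/3-17·(12/5)⁴/(24·6))/100000 = -27081/7812500 rad
Load 4 — applied couple M₀=10 kN·m at a=3 m (b=L-a=3):
  θ_4 = M₀x/EI  [x≤a] = 10·(12/5)/100000 = 3/12500 rad
Superposition: θ = Σ θ_i = 7239/7812500 rad ≈ 0.000927 rad

θ(12/5) = 7239/7812500 rad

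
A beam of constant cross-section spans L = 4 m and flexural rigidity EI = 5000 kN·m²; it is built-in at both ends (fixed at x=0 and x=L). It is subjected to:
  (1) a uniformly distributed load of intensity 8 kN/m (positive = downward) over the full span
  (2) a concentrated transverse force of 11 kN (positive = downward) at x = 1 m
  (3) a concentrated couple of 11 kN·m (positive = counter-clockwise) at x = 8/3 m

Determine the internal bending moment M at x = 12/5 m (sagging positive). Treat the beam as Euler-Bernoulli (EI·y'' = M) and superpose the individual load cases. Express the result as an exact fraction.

Load 1 — uniform load w=8 kN/m over full span:
  M_1 = wLx/2 - wL²/12 - wx²/2 = 8·4·(12/5)/2 - 8·4²/12 - 8·(12/5)²/2 = 352/75 kN·m
Load 2 — point force P=11 kN at a=1 m (b=L-a=3):
  M_2 = Pa²(a+3b)(L-x)/L³ - Pa²b/L²  [x>a] = 11·1²·(1+3·3)·(4-(12/5))/4³ - 11·1²·3/4² = 11/16 kN·m
Load 3 — applied couple M₀=11 kN·m at a=8/3 m (b=L-a=4/3):
  M_3 = R_Ax - M_A  [x≤a] with R_A=11/3, M_A=11/3 = (11/3)·(12/5) - (11/3) = 77/15 kN·m
Superposition: M = Σ M_i = 12617/1200 kN·m ≈ 10.514167 kN·m

M(12/5) = 12617/1200 kN·m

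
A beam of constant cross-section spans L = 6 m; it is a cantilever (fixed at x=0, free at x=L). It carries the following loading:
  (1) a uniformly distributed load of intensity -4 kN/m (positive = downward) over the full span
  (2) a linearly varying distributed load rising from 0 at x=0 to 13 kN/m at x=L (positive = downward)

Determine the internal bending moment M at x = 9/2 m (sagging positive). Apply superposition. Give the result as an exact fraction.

Load 1 — uniform load w=-4 kN/m over full span:
  M_1 = -w(L-x)²/2 = -(-4)·(6-(9/2))²/2 = 9/2 kN·m
Load 2 — triangular load w₀=13 kN/m (0→w₀ over full span):
  M_2 = w₀Lx/2 - w₀L²/3 - w₀x³/(6L) = 13·6·(9/2)/2 - 13·6²/3 - 13·(9/2)³/(6·6) = -429/32 kN·m
Superposition: M = Σ M_i = -285/32 kN·m ≈ -8.906250 kN·m

M(9/2) = -285/32 kN·m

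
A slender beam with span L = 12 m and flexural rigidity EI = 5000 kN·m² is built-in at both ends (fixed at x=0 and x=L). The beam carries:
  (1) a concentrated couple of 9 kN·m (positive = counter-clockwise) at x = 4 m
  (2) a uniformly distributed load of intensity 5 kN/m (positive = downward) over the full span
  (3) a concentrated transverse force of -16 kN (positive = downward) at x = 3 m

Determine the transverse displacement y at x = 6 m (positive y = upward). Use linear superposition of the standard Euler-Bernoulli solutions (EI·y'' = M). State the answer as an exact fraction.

Load 1 — applied couple M₀=9 kN·m at a=4 m (b=L-a=8):
  y_1 = (R_Ax³/6 - M_Ax²/2 - M₀(x-a)²/2)/EI  [x>a] with R_A=1, M_A=0 = (1·6³/6 - 0·6²/2 - 9·(6-4)²/2)/5000 = 9/2500 m
Load 2 — uniform load w=5 kN/m over full span:
  y_2 = -wx²(L-x)²/(24EI) = -5·6²·(12-6)²/(24·5000) = -27/500 m
Load 3 — point force P=-16 kN at a=3 m (b=L-a=9):
  y_3 = -Pa²(L-x)²(3bL-(3b+a)(L-x))/(6L³EI)  [x>a] = -(-16)·3²·(12-6)²·(3·9·12-(3·9+3)·(12-6))/(6·12³·5000) = 9/625 m
Superposition: y = Σ y_i = -9/250 m ≈ -0.036000 m

y(6) = -9/250 m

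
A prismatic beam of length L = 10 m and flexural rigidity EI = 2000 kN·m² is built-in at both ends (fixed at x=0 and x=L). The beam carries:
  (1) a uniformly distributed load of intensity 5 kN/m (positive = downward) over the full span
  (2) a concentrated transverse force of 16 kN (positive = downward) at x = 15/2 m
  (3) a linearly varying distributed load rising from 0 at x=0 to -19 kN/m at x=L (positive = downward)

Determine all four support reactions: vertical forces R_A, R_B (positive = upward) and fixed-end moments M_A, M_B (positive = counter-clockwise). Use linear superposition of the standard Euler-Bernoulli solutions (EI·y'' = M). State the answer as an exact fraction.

Load 1 — uniform load w=5 kN/m over full span:
  R_A = wL/2 = 5·10/2 = 25 kN
  M_A = wL²/12 = 5·10²/12 = 125/3 kN·m
  R_B = wL/2 = 5·10/2 = 25 kN
  M_B = -wL²/12 = -5·10²/12 = -125/3 kN·m
Load 2 — point force P=16 kN at a=15/2 m (b=L-a=5/2):
  R_A = Pb²(3a+b)/L³ = 16·(5/2)²·(3·(15/2)+(5/2))/10³ = 5/2 kN
  M_A = Pab²/L² = 16·(15/2)·(5/2)²/10² = 15/2 kN·m
  R_B = Pa²(a+3b)/L³ = 16·(15/2)²·((15/2)+3·(5/2))/10³ = 27/2 kN
  M_B = -Pa²b/L² = -16·(15/2)²·(5/2)/10² = -45/2 kN·m
Load 3 — triangular load w₀=-19 kN/m (0→w₀ over full span):
  R_A = 3w₀L/20 = 3·(-19)·10/20 = -57/2 kN
  M_A = w₀L²/30 = (-19)·10²/30 = -190/3 kN·m
  R_B = 7w₀L/20 = 7·(-19)·10/20 = -133/2 kN
  M_B = -w₀L²/20 = -(-19)·10²/20 = 95 kN·m
Superposition: R_A = -1 kN, M_A = -85/6 kN·m, R_B = -28 kN, M_B = 185/6 kN·m

R_A = -1 kN, M_A = -85/6 kN·m, R_B = -28 kN, M_B = 185/6 kN·m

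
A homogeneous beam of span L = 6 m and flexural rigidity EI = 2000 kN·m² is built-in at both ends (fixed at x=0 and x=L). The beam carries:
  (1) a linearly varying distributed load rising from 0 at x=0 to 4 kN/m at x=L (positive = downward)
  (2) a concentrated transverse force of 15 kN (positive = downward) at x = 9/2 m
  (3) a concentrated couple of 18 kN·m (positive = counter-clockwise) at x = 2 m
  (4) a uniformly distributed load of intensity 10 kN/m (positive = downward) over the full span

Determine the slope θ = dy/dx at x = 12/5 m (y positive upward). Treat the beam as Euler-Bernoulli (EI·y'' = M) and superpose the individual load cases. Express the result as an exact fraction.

Load 1 — triangular load w₀=4 kN/m (0→w₀ over full span):
  θ_1 = -w₀(2x(L-x)(L-2x)(x+2L)+x²(L-x)²)/(120LEI) = -4·(2·(12/5)·(6-(12/5))·(6-2·(12/5))·((12/5)+2·6)+(12/5)²·(6-(12/5))²)/(120·6·2000) = -81/78125 rad
Load 2 — point force P=15 kN at a=9/2 m (b=L-a=3/2):
  θ_2 = -Pb²x(2aL-(3a+b)x)/(2L³EI)  [x≤a] = -15·(3/2)²·(12/5)·(2·(9/2)·6-(3·(9/2)+(3/2))·(12/5))/(2·6³·2000) = -27/16000 rad
Load 3 — applied couple M₀=18 kN·m at a=2 m (b=L-a=4):
  θ_3 = (R_Ax²/2 - M_Ax - M₀(x-a))/EI  [x>a] with R_A=4, M_A=0 = (4·(12/5)²/2 - 0·(12/5) - 18·((12/5)-2))/2000 = 27/12500 rad
Load 4 — uniform load w=10 kN/m over full span:
  θ_4 = -wx(L-x)(L-2x)/(12EI) = -10·(12/5)·(6-(12/5))·(6-2·(12/5))/(12·2000) = -27/6250 rad
Superposition: θ = Σ θ_i = -48843/10000000 rad ≈ -0.004884 rad

θ(12/5) = -48843/10000000 rad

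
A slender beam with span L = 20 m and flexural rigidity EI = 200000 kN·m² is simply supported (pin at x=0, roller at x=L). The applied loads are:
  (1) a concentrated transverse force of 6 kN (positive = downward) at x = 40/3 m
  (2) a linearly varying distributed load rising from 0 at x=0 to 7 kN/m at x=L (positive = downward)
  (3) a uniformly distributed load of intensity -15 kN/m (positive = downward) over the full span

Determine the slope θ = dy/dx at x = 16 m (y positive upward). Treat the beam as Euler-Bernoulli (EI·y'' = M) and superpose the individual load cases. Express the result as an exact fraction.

Load 1 — point force P=6 kN at a=40/3 m (b=L-a=20/3):
  θ_1 = -Pa(2L²-6Lx+3x²+a²)/(6LEI)  [x>a] = -6·(40/3)·(2·20²-6·20·16+3·16²+(40/3)²)/(6·20·200000) = 49/84375 rad
Load 2 — triangular load w₀=7 kN/m (0→w₀ over full span):
  θ_2 = -w₀(7L⁴-30L²x²+15x⁴)/(360LEI) = -7·(7·20⁴-30·20²·16²+15·16⁴)/(360·20·200000) = 5299/1125000 rad
Load 3 — uniform load w=-15 kN/m over full span:
  θ_3 = -w(L³-6Lx²+4x³)/(24EI) = -(-15)·(20³-6·20·16²+4·16³)/(24·200000) = -99/5000 rad
Superposition: θ = Σ θ_i = -6121/421875 rad ≈ -0.014509 rad

θ(16) = -6121/421875 rad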